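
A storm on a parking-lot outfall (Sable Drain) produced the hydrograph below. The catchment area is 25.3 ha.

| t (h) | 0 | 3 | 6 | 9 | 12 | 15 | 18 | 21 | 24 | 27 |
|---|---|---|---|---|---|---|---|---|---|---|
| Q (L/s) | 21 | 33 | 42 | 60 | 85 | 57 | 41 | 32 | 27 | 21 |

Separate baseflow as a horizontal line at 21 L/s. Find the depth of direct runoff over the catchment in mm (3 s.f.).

d ≈ 8.92 mm

Direct runoff: 0.0, 12.0, 21.0, 39.0, 64.0, 36.0, 20.0, 11.0, 6.0, 0.0 L/s; ΣQ_DR = 209.0 L/s.
V = ΣQ_DR · Δt = 209.0 × 10800 s = 2.257 × 10^6 L.
Over A = 25.3 ha, depth = V / A = 8.92 mm.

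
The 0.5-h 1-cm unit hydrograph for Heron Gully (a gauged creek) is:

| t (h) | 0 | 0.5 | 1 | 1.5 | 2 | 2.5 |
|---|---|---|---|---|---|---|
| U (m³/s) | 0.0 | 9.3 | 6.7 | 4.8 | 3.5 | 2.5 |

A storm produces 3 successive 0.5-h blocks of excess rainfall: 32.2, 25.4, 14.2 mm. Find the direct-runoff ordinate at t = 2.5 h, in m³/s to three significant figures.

By discrete convolution, Q_j = Σ (P_i / 10 mm) · U_{j−i}.
At t = 2.5 h (j=5): Q = (32.2/10)·2.5 + (25.4/10)·3.5 + (14.2/10)·4.8 = 23.8 m³/s.

Q ≈ 23.8 m³/s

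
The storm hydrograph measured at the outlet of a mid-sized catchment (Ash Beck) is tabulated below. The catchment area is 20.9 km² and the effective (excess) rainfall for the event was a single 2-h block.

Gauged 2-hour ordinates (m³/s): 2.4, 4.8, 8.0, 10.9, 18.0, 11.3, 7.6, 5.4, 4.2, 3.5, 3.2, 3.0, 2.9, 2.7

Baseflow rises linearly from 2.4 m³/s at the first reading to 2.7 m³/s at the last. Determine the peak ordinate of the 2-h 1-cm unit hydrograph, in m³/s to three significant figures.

U_p ≈ 8.62 m³/s

Direct runoff: 0.00, 2.38, 5.55, 8.43, 15.51, 8.78, 5.06, 2.84, 1.62, 0.89, 0.57, 0.35, 0.22, 0.00 m³/s; ΣQ_DR = 52.20 m³/s, peak = 15.51 m³/s.
Runoff depth d = ΣQ_DR·Δt / A = 52.20 × 7200 / (20.9 km²) = 17.98 mm.
The 1-cm UH is the DRH scaled by (10 mm)/d, so U_p = 15.51 × 10/17.98 = 8.62 m³/s.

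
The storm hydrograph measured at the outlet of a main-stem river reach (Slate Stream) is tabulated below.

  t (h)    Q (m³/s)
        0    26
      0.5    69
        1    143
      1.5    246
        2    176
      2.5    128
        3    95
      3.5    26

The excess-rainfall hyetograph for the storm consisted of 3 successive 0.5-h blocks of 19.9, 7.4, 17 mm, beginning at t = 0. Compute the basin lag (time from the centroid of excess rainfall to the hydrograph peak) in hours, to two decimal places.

t_L ≈ 0.78 h

Centroid of excess rainfall: t_c = Σ P_i·t̄_i / ΣP_i = 0.7173 h (block centres at 0.25, 0.75, 1.25 h).
Hydrograph peak occurs at t = 1.5 h, so basin lag t_L = 1.5 − 0.7173 = 0.78 h.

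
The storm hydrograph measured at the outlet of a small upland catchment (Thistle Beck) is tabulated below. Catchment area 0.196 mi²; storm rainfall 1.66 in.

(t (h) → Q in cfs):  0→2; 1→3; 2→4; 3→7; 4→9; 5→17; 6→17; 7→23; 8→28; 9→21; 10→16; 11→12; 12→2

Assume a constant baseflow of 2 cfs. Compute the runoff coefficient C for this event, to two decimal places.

ΣQ_DR = 135.0 cfs; V = ΣQ_DR·Δt = 4.860 × 10^5 ft³.
Runoff depth d = V / A = 1.067 in.
C = d / P = 1.067 / 1.66 = 0.64.

C ≈ 0.64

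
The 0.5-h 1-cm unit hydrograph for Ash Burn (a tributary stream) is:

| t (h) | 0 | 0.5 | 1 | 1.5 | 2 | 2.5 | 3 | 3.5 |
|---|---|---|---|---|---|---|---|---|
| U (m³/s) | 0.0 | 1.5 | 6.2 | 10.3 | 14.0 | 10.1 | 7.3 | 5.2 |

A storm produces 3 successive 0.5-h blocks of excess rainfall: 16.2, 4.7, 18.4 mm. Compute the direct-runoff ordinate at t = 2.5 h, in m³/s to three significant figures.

Q ≈ 41.9 m³/s

By discrete convolution, Q_j = Σ (P_i / 10 mm) · U_{j−i}.
At t = 2.5 h (j=5): Q = (16.2/10)·10.1 + (4.7/10)·14.0 + (18.4/10)·10.3 = 41.9 m³/s.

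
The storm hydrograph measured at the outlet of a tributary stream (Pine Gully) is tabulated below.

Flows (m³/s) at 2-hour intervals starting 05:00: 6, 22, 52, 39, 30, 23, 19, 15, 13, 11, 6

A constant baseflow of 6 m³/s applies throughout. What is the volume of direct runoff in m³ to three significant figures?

Direct-runoff ordinates (Q − Q_b): 0.0, 16.0, 46.0, 33.0, 24.0, 17.0, 13.0, 9.0, 7.0, 5.0, 0.0 m³/s.
ΣQ_DR = 170.0 m³/s.
With Δt = 2 h = 7200 s, V = ΣQ_DR · Δt = 170.0 × 7200 = 1.22 × 10^6 m³.

V ≈ 1.22 × 10^6 m³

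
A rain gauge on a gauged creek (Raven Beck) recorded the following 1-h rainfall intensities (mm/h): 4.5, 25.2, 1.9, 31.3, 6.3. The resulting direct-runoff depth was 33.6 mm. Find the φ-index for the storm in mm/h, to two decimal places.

φ ≈ 11.45 mm/h

Only the 2 blocks with intensity above φ contribute runoff: 25.2, 31.3 mm/h.
Σ(I−φ)·Δt = d  ⇒  (25.2+31.3 − 2φ)·1 = 33.6
φ = (56.50 − 33.6/1) / 2 = 11.45 mm/h.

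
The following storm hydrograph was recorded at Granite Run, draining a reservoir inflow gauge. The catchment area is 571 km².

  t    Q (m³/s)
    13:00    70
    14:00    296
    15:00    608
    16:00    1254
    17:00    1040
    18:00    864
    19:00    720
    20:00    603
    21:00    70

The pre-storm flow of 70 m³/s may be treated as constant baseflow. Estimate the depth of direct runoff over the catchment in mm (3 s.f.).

d ≈ 30.9 mm

Direct runoff: 0.0, 226.0, 538.0, 1184.0, 970.0, 794.0, 650.0, 533.0, 0.0 m³/s; ΣQ_DR = 4895 m³/s.
V = ΣQ_DR · Δt = 4895 × 3600 s = 1.762 × 10^7 m³.
Over A = 571 km², depth = V / A = 30.9 mm.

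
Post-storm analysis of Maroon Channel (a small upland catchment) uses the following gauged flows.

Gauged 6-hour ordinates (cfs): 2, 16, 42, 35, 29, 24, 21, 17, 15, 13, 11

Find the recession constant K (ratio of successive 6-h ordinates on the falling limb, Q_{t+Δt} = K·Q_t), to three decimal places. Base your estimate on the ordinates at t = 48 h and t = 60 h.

Using the recession-limb readings at t = 48 h and t = 60 h: Q falls from 15 to 11 cfs over 2 intervals.
K = (Q₂/Q₁)^(1/2) = (11/15)^(1/2) = 0.856.

K ≈ 0.856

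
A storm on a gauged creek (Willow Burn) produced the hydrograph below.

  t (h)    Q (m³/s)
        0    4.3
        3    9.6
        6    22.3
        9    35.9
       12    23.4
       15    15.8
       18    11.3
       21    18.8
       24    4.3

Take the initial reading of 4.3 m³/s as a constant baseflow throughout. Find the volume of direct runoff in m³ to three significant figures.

Direct-runoff ordinates (Q − Q_b): 0.0, 5.3, 18.0, 31.6, 19.1, 11.5, 7.0, 14.5, 0.0 m³/s.
ΣQ_DR = 107.0 m³/s.
With Δt = 3 h = 10800 s, V = ΣQ_DR · Δt = 107.0 × 10800 = 1.16 × 10^6 m³.

V ≈ 1.16 × 10^6 m³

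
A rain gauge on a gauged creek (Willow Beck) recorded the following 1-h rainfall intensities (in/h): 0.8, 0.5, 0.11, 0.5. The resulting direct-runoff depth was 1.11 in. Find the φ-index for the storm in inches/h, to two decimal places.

φ ≈ 0.23 in/h

Only the 3 blocks with intensity above φ contribute runoff: 0.8, 0.5, 0.5 in/h.
Σ(I−φ)·Δt = d  ⇒  (0.8+0.5+0.5 − 3φ)·1 = 1.11
φ = (1.800 − 1.11/1) / 3 = 0.23 in/h.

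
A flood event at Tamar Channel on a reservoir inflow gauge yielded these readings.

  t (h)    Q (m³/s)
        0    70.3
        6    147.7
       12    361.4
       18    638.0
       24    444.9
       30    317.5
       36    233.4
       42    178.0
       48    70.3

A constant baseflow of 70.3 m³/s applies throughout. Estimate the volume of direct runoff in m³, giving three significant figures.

Direct-runoff ordinates (Q − Q_b): 0.0, 77.4, 291.1, 567.7, 374.6, 247.2, 163.1, 107.7, 0.0 m³/s.
ΣQ_DR = 1829 m³/s.
With Δt = 6 h = 21600 s, V = ΣQ_DR · Δt = 1829 × 21600 = 3.95 × 10^7 m³.

V ≈ 3.95 × 10^7 m³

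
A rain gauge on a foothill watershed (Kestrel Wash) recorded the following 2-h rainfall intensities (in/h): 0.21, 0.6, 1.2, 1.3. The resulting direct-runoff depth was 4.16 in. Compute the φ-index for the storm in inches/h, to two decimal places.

φ ≈ 0.34 in/h

Only the 3 blocks with intensity above φ contribute runoff: 0.6, 1.2, 1.3 in/h.
Σ(I−φ)·Δt = d  ⇒  (0.6+1.2+1.3 − 3φ)·2 = 4.16
φ = (3.100 − 4.16/2) / 3 = 0.34 in/h.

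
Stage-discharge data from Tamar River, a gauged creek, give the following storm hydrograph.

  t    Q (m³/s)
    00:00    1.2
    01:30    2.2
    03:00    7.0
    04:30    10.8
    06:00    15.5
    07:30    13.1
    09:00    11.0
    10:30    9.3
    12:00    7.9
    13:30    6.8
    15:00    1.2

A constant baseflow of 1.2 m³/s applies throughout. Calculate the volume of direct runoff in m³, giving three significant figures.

Direct-runoff ordinates (Q − Q_b): 0.0, 1.0, 5.8, 9.6, 14.3, 11.9, 9.8, 8.1, 6.7, 5.6, 0.0 m³/s.
ΣQ_DR = 72.80 m³/s.
With Δt = 1.5 h = 5400 s, V = ΣQ_DR · Δt = 72.80 × 5400 = 3.93 × 10^5 m³.

V ≈ 3.93 × 10^5 m³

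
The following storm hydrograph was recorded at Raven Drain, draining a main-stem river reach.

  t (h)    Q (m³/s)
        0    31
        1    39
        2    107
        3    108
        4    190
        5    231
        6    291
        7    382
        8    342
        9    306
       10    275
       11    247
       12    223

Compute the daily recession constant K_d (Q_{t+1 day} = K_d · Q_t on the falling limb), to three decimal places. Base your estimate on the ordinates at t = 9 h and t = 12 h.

Between t = 9 h and t = 12 h the flow falls from 306 to 223 m³/s over 3×1 h = 3 h.
Per-interval ratio K = (223/306)^(1/3) = 0.8999; K_d = K^(24/1) = 0.080.

K_d ≈ 0.080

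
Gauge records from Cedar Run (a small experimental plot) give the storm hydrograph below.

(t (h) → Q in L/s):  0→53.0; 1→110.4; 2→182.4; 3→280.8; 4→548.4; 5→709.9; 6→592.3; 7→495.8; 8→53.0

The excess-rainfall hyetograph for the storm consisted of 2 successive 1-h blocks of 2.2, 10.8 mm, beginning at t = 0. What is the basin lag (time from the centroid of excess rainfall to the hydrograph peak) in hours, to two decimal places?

t_L ≈ 3.67 h

Centroid of excess rainfall: t_c = Σ P_i·t̄_i / ΣP_i = 1.3308 h (block centres at 0.5, 1.5 h).
Hydrograph peak occurs at t = 5 h, so basin lag t_L = 5 − 1.3308 = 3.67 h.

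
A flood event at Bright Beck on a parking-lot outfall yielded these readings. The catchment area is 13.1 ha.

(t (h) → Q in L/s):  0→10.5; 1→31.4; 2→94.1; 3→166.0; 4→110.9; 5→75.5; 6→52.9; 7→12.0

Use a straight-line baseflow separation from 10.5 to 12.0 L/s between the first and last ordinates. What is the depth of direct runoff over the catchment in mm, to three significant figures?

Direct runoff: 0.00, 20.69, 83.17, 154.86, 99.54, 63.93, 41.11, 0.00 L/s; ΣQ_DR = 463.3 L/s.
V = ΣQ_DR · Δt = 463.3 × 3600 s = 1.668 × 10^6 L.
Over A = 13.1 ha, depth = V / A = 12.7 mm.

d ≈ 12.7 mm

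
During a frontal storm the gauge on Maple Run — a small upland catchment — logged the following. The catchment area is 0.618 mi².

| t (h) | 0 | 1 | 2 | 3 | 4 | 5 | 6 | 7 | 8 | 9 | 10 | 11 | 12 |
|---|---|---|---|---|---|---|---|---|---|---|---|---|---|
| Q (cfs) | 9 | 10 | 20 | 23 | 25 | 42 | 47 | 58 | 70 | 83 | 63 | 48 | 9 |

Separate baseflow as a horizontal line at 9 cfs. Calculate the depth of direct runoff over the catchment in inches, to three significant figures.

Direct runoff: 0.0, 1.0, 11.0, 14.0, 16.0, 33.0, 38.0, 49.0, 61.0, 74.0, 54.0, 39.0, 0.0 cfs; ΣQ_DR = 390.0 cfs.
V = ΣQ_DR · Δt = 390.0 × 3600 s = 1.404 × 10^6 ft³.
Over A = 0.618 mi², depth = V / A = 0.978 in.

d ≈ 0.978 in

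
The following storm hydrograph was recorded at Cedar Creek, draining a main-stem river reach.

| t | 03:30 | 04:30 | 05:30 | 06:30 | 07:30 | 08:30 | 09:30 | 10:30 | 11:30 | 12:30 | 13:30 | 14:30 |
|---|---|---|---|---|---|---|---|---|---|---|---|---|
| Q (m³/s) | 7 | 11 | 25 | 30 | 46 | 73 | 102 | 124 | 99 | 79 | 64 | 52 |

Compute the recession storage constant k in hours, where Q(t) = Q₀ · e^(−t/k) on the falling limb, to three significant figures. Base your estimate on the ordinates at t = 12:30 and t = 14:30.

k ≈ 4.78 h

On the falling limb, Q drops from 79 to 52 m³/s between t = 12:30 and t = 14:30 (Δt = 2 h).
k = −Δt / ln(Q₂/Q₁) = −2 / ln(52/79) = 4.78 h.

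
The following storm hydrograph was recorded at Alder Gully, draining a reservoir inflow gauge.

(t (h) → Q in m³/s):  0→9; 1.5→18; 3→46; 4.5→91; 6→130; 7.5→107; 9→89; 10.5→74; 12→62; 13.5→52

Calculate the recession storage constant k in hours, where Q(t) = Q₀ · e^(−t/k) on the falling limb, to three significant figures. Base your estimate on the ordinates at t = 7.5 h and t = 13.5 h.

On the falling limb, Q drops from 107 to 52 m³/s between t = 7.5 h and t = 13.5 h (Δt = 6 h).
k = −Δt / ln(Q₂/Q₁) = −6 / ln(52/107) = 8.32 h.

k ≈ 8.32 h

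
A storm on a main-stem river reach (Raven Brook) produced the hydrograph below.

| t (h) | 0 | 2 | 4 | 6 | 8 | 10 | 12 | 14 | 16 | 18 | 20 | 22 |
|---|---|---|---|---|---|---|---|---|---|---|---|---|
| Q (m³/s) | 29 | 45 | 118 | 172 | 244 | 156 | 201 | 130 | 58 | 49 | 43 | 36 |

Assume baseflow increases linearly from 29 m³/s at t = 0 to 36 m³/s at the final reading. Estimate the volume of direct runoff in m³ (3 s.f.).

V ≈ 6.42 × 10^6 m³

Direct-runoff ordinates (Q − Q_b): 0.00, 15.36, 87.73, 141.09, 212.45, 123.82, 168.18, 96.55, 23.91, 14.27, 7.64, 0.00 m³/s.
ΣQ_DR = 891.0 m³/s.
With Δt = 2 h = 7200 s, V = ΣQ_DR · Δt = 891.0 × 7200 = 6.42 × 10^6 m³.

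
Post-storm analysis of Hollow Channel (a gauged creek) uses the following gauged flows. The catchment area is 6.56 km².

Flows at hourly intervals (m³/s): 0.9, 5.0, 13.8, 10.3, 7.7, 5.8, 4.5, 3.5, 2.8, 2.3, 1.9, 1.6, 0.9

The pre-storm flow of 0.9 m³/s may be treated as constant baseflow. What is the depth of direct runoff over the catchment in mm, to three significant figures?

d ≈ 27.1 mm

Direct runoff: 0.0, 4.1, 12.9, 9.4, 6.8, 4.9, 3.6, 2.6, 1.9, 1.4, 1.0, 0.7, 0.0 m³/s; ΣQ_DR = 49.30 m³/s.
V = ΣQ_DR · Δt = 49.30 × 3600 s = 1.775 × 10^5 m³.
Over A = 6.56 km², depth = V / A = 27.1 mm.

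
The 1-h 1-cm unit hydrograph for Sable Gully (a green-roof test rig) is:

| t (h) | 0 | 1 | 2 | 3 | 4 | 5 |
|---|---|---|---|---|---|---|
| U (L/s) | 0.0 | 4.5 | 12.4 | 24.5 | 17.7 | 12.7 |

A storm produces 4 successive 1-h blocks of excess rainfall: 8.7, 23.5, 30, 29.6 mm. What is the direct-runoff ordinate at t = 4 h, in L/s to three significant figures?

By discrete convolution, Q_j = Σ (P_i / 10 mm) · U_{j−i}.
At t = 4 h (j=4): Q = (8.7/10)·17.7 + (23.5/10)·24.5 + (30/10)·12.4 + (29.6/10)·4.5 = 123 L/s.

Q ≈ 123 L/s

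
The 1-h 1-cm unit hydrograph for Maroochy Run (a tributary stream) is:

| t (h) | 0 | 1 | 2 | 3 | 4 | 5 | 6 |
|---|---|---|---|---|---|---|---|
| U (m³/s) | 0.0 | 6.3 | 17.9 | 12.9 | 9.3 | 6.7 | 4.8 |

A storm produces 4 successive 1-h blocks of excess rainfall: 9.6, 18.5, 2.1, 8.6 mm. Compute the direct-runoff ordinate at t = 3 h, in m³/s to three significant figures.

Q ≈ 46.8 m³/s

By discrete convolution, Q_j = Σ (P_i / 10 mm) · U_{j−i}.
At t = 3 h (j=3): Q = (9.6/10)·12.9 + (18.5/10)·17.9 + (2.1/10)·6.3 + (8.6/10)·0.0 = 46.8 m³/s.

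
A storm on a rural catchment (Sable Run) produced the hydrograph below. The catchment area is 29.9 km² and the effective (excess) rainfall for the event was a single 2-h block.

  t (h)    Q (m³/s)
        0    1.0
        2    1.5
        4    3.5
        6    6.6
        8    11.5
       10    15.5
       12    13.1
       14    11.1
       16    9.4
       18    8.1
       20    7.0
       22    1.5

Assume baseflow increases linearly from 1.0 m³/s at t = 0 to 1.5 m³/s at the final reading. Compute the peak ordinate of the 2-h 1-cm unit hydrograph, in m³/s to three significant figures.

U_p ≈ 7.92 m³/s

Direct runoff: 0.00, 0.45, 2.41, 5.46, 10.32, 14.27, 11.83, 9.78, 8.04, 6.69, 5.55, 0.00 m³/s; ΣQ_DR = 74.80 m³/s, peak = 14.27 m³/s.
Runoff depth d = ΣQ_DR·Δt / A = 74.80 × 7200 / (29.9 km²) = 18.01 mm.
The 1-cm UH is the DRH scaled by (10 mm)/d, so U_p = 14.27 × 10/18.01 = 7.92 m³/s.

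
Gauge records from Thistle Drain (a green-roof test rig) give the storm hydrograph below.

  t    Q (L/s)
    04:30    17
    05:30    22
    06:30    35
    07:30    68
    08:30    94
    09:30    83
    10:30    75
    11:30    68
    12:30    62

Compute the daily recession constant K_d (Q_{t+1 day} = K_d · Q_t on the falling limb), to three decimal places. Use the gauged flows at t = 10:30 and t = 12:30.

K_d ≈ 0.102

Between t = 10:30 and t = 12:30 the flow falls from 75 to 62 L/s over 2×1 h = 2 h.
Per-interval ratio K = (62/75)^(1/2) = 0.9092; K_d = K^(24/1) = 0.102.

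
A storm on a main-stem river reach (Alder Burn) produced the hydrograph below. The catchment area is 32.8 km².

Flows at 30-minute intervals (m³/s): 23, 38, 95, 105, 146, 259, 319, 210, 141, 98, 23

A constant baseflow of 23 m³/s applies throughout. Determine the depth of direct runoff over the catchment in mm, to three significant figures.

Direct runoff: 0.0, 15.0, 72.0, 82.0, 123.0, 236.0, 296.0, 187.0, 118.0, 75.0, 0.0 m³/s; ΣQ_DR = 1204 m³/s.
V = ΣQ_DR · Δt = 1204 × 1800 s = 2.167 × 10^6 m³.
Over A = 32.8 km², depth = V / A = 66.1 mm.

d ≈ 66.1 mm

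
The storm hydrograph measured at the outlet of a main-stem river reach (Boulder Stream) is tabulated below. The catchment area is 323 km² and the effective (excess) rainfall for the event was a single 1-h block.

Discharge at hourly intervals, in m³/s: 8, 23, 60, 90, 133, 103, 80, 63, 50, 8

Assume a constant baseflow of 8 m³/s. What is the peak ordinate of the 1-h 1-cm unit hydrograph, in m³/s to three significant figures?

U_p ≈ 208 m³/s

Direct runoff: 0.0, 15.0, 52.0, 82.0, 125.0, 95.0, 72.0, 55.0, 42.0, 0.0 m³/s; ΣQ_DR = 538.0 m³/s, peak = 125.0 m³/s.
Runoff depth d = ΣQ_DR·Δt / A = 538.0 × 3600 / (323 km²) = 5.996 mm.
The 1-cm UH is the DRH scaled by (10 mm)/d, so U_p = 125.0 × 10/5.996 = 208 m³/s.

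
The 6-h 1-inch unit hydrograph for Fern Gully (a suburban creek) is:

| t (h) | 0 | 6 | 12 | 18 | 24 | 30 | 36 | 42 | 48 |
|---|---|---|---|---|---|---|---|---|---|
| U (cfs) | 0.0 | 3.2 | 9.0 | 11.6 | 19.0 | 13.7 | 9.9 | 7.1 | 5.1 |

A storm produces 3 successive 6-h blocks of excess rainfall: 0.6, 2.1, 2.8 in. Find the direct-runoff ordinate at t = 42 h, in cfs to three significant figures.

By discrete convolution, Q_j = Σ (P_i / 1 in) · U_{j−i}.
At t = 42 h (j=7): Q = (0.6/1)·7.1 + (2.1/1)·9.9 + (2.8/1)·13.7 = 63.4 cfs.

Q ≈ 63.4 cfs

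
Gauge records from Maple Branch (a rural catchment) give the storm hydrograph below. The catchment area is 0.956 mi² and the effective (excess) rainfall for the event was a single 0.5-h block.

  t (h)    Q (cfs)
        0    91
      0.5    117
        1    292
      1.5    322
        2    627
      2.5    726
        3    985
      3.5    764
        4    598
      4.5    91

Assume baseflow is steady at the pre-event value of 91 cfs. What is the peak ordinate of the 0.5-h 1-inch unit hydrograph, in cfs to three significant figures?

Direct runoff: 0.0, 26.0, 201.0, 231.0, 536.0, 635.0, 894.0, 673.0, 507.0, 0.0 cfs; ΣQ_DR = 3703 cfs, peak = 894.0 cfs.
Runoff depth d = ΣQ_DR·Δt / A = 3703 × 1800 / (0.956 mi²) = 3.001 in.
The 1-inch UH is the DRH scaled by (1 in)/d, so U_p = 894.0 × 1/3.001 = 298 cfs.

U_p ≈ 298 cfs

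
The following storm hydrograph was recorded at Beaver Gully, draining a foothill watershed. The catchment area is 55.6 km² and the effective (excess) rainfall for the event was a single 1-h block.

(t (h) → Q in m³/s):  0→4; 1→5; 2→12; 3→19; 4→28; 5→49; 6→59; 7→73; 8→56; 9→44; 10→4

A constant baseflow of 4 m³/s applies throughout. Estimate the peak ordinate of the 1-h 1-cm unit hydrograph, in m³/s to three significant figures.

Direct runoff: 0.0, 1.0, 8.0, 15.0, 24.0, 45.0, 55.0, 69.0, 52.0, 40.0, 0.0 m³/s; ΣQ_DR = 309.0 m³/s, peak = 69.0 m³/s.
Runoff depth d = ΣQ_DR·Δt / A = 309.0 × 3600 / (55.6 km²) = 20.01 mm.
The 1-cm UH is the DRH scaled by (10 mm)/d, so U_p = 69.0 × 10/20.01 = 34.5 m³/s.

U_p ≈ 34.5 m³/s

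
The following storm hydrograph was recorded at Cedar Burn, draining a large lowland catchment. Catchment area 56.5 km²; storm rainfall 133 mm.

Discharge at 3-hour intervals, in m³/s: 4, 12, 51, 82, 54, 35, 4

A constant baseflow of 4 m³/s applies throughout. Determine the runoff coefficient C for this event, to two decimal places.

ΣQ_DR = 214.0 m³/s; V = ΣQ_DR·Δt = 2.311 × 10^6 m³.
Runoff depth d = V / A = 40.91 mm.
C = d / P = 40.91 / 133 = 0.31.

C ≈ 0.31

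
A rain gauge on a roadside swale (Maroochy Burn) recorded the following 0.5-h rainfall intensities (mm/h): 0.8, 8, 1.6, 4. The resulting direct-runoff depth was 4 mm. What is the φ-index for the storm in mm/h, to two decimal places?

Only the 2 blocks with intensity above φ contribute runoff: 8, 4 mm/h.
Σ(I−φ)·Δt = d  ⇒  (8+4 − 2φ)·0.5 = 4
φ = (12.00 − 4/0.5) / 2 = 2.00 mm/h.

φ ≈ 2.00 mm/h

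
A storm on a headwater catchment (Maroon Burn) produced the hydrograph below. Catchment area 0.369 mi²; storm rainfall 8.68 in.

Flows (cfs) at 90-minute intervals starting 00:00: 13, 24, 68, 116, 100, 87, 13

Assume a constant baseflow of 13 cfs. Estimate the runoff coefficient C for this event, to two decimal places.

C ≈ 0.24

ΣQ_DR = 330.0 cfs; V = ΣQ_DR·Δt = 1.782 × 10^6 ft³.
Runoff depth d = V / A = 2.079 in.
C = d / P = 2.079 / 8.68 = 0.24.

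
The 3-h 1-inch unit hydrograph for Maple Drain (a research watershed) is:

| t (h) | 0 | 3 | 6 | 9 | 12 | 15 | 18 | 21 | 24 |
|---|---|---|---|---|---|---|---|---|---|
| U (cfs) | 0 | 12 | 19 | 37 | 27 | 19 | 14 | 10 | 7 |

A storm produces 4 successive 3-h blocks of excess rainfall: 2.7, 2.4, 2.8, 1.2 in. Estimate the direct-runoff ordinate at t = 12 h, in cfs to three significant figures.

Q ≈ 229 cfs

By discrete convolution, Q_j = Σ (P_i / 1 in) · U_{j−i}.
At t = 12 h (j=4): Q = (2.7/1)·27 + (2.4/1)·37 + (2.8/1)·19 + (1.2/1)·12 = 229 cfs.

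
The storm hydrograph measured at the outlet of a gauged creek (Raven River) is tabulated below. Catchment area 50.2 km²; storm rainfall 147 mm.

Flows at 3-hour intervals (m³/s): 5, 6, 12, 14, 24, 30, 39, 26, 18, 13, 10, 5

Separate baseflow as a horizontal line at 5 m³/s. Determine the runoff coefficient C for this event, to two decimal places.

ΣQ_DR = 142.0 m³/s; V = ΣQ_DR·Δt = 1.534 × 10^6 m³.
Runoff depth d = V / A = 30.55 mm.
C = d / P = 30.55 / 147 = 0.21.

C ≈ 0.21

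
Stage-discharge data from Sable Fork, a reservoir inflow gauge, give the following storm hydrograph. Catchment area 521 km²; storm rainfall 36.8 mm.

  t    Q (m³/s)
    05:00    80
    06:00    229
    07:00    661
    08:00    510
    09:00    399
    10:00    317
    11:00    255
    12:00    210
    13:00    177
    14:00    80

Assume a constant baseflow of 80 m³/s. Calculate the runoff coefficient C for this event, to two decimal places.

C ≈ 0.40

ΣQ_DR = 2118 m³/s; V = ΣQ_DR·Δt = 7.625 × 10^6 m³.
Runoff depth d = V / A = 14.63 mm.
C = d / P = 14.63 / 36.8 = 0.40.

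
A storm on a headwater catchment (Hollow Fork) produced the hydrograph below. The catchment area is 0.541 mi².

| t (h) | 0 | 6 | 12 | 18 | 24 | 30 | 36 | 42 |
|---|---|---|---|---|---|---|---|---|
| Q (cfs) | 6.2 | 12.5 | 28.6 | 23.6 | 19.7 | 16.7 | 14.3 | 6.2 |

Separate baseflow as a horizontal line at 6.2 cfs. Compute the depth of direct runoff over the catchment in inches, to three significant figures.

Direct runoff: 0.0, 6.3, 22.4, 17.4, 13.5, 10.5, 8.1, 0.0 cfs; ΣQ_DR = 78.20 cfs.
V = ΣQ_DR · Δt = 78.20 × 21600 s = 1.689 × 10^6 ft³.
Over A = 0.541 mi², depth = V / A = 1.34 in.

d ≈ 1.34 in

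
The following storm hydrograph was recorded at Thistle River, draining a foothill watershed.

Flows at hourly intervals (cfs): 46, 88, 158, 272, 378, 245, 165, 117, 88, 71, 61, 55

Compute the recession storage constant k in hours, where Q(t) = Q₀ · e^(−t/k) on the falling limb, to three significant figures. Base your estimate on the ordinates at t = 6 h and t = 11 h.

On the falling limb, Q drops from 165 to 55 cfs between t = 6 h and t = 11 h (Δt = 5 h).
k = −Δt / ln(Q₂/Q₁) = −5 / ln(55/165) = 4.55 h.

k ≈ 4.55 h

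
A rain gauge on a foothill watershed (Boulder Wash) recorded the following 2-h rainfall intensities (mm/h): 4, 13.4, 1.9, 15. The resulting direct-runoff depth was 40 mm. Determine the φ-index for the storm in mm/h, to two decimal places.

Only the 2 blocks with intensity above φ contribute runoff: 13.4, 15 mm/h.
Σ(I−φ)·Δt = d  ⇒  (13.4+15 − 2φ)·2 = 40
φ = (28.40 − 40/2) / 2 = 4.20 mm/h.

φ ≈ 4.20 mm/h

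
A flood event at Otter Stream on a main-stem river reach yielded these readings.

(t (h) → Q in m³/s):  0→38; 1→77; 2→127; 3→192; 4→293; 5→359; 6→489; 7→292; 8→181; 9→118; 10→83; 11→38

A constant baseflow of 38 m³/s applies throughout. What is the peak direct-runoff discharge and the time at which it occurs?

Q_p = 451.0 m³/s at t = 6 h

Subtracting baseflow gives direct-runoff ordinates: 0.0, 39.0, 89.0, 154.0, 255.0, 321.0, 451.0, 254.0, 143.0, 80.0, 45.0, 0.0 m³/s.
The maximum is 451.0 m³/s, occurring at the reading for t = 6 h.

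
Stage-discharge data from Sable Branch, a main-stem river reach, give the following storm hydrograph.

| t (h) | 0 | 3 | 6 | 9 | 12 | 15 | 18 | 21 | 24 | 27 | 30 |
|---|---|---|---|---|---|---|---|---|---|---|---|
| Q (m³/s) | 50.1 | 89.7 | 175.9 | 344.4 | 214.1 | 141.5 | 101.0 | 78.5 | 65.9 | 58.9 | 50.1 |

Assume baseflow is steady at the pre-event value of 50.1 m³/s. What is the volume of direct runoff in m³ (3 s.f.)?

Direct-runoff ordinates (Q − Q_b): 0.0, 39.6, 125.8, 294.3, 164.0, 91.4, 50.9, 28.4, 15.8, 8.8, 0.0 m³/s.
ΣQ_DR = 819.0 m³/s.
With Δt = 3 h = 10800 s, V = ΣQ_DR · Δt = 819.0 × 10800 = 8.85 × 10^6 m³.

V ≈ 8.85 × 10^6 m³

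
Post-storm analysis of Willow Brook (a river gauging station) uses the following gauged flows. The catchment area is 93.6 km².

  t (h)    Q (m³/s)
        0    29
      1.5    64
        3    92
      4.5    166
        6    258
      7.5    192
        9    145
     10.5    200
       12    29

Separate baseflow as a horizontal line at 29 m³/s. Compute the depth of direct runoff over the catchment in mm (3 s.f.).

Direct runoff: 0.0, 35.0, 63.0, 137.0, 229.0, 163.0, 116.0, 171.0, 0.0 m³/s; ΣQ_DR = 914.0 m³/s.
V = ΣQ_DR · Δt = 914.0 × 5400 s = 4.936 × 10^6 m³.
Over A = 93.6 km², depth = V / A = 52.7 mm.

d ≈ 52.7 mm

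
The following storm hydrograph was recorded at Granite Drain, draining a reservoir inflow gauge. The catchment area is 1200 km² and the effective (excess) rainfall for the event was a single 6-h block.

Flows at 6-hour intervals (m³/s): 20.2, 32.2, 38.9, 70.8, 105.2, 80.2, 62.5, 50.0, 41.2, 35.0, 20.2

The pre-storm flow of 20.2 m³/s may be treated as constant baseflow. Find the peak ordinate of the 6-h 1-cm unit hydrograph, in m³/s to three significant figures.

U_p ≈ 141 m³/s

Direct runoff: 0.0, 12.0, 18.7, 50.6, 85.0, 60.0, 42.3, 29.8, 21.0, 14.8, 0.0 m³/s; ΣQ_DR = 334.2 m³/s, peak = 85.0 m³/s.
Runoff depth d = ΣQ_DR·Δt / A = 334.2 × 21600 / (1200 km²) = 6.016 mm.
The 1-cm UH is the DRH scaled by (10 mm)/d, so U_p = 85.0 × 10/6.016 = 141 m³/s.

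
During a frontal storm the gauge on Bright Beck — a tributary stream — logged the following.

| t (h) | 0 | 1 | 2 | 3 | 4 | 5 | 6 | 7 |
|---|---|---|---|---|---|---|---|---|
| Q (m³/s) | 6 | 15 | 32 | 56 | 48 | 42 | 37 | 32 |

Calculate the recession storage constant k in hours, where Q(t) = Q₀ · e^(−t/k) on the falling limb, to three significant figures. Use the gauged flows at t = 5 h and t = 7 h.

On the falling limb, Q drops from 42 to 32 m³/s between t = 5 h and t = 7 h (Δt = 2 h).
k = −Δt / ln(Q₂/Q₁) = −2 / ln(32/42) = 7.35 h.

k ≈ 7.35 h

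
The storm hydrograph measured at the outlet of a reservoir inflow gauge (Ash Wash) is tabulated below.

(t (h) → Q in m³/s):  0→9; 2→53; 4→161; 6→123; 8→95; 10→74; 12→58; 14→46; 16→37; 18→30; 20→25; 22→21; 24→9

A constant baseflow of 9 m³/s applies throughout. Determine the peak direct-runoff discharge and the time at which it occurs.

Q_p = 152.0 m³/s at t = 4 h

Subtracting baseflow gives direct-runoff ordinates: 0.0, 44.0, 152.0, 114.0, 86.0, 65.0, 49.0, 37.0, 28.0, 21.0, 16.0, 12.0, 0.0 m³/s.
The maximum is 152.0 m³/s, occurring at the reading for t = 4 h.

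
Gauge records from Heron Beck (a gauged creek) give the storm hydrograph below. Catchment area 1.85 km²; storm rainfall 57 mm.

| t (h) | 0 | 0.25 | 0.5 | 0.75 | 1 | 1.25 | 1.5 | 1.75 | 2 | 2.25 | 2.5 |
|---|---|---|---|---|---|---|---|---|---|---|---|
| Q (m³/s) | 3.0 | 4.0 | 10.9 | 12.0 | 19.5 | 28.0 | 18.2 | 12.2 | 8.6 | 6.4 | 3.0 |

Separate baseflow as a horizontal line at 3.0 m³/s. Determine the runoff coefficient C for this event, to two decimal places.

ΣQ_DR = 92.80 m³/s; V = ΣQ_DR·Δt = 83520 m³.
Runoff depth d = V / A = 45.15 mm.
C = d / P = 45.15 / 57 = 0.79.

C ≈ 0.79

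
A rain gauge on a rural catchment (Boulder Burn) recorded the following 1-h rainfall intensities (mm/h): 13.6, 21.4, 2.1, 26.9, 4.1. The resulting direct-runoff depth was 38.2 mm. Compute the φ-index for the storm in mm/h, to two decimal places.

Only the 3 blocks with intensity above φ contribute runoff: 13.6, 21.4, 26.9 mm/h.
Σ(I−φ)·Δt = d  ⇒  (13.6+21.4+26.9 − 3φ)·1 = 38.2
φ = (61.90 − 38.2/1) / 3 = 7.90 mm/h.

φ ≈ 7.90 mm/h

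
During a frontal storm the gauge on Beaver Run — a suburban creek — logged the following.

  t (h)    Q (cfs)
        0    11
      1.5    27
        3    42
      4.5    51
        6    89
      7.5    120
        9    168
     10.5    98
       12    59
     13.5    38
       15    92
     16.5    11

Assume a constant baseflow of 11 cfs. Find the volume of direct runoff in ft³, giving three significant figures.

V ≈ 3.64 × 10^6 ft³

Direct-runoff ordinates (Q − Q_b): 0.0, 16.0, 31.0, 40.0, 78.0, 109.0, 157.0, 87.0, 48.0, 27.0, 81.0, 0.0 cfs.
ΣQ_DR = 674.0 cfs.
With Δt = 1.5 h = 5400 s, V = ΣQ_DR · Δt = 674.0 × 5400 = 3.64 × 10^6 ft³.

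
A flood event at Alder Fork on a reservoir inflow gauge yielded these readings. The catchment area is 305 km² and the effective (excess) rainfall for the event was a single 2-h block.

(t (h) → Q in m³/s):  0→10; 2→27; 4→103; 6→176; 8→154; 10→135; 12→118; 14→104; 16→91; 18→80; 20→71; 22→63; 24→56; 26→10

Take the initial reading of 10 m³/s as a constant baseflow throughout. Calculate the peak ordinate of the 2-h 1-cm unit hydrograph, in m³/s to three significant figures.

Direct runoff: 0.0, 17.0, 93.0, 166.0, 144.0, 125.0, 108.0, 94.0, 81.0, 70.0, 61.0, 53.0, 46.0, 0.0 m³/s; ΣQ_DR = 1058 m³/s, peak = 166.0 m³/s.
Runoff depth d = ΣQ_DR·Δt / A = 1058 × 7200 / (305 km²) = 24.98 mm.
The 1-cm UH is the DRH scaled by (10 mm)/d, so U_p = 166.0 × 10/24.98 = 66.5 m³/s.

U_p ≈ 66.5 m³/s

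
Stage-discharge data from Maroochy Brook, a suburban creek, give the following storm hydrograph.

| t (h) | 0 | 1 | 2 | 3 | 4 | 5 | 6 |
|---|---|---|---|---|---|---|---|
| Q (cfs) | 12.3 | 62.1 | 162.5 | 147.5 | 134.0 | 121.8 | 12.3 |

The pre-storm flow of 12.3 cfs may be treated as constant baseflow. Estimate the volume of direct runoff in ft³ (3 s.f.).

Direct-runoff ordinates (Q − Q_b): 0.0, 49.8, 150.2, 135.2, 121.7, 109.5, 0.0 cfs.
ΣQ_DR = 566.4 cfs.
With Δt = 1 h = 3600 s, V = ΣQ_DR · Δt = 566.4 × 3600 = 2.04 × 10^6 ft³.

V ≈ 2.04 × 10^6 ft³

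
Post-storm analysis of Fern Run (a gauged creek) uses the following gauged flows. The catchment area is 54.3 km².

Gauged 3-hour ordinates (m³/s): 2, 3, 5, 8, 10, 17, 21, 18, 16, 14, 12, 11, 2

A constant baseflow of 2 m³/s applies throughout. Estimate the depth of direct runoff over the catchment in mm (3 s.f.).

Direct runoff: 0.0, 1.0, 3.0, 6.0, 8.0, 15.0, 19.0, 16.0, 14.0, 12.0, 10.0, 9.0, 0.0 m³/s; ΣQ_DR = 113.0 m³/s.
V = ΣQ_DR · Δt = 113.0 × 10800 s = 1.220 × 10^6 m³.
Over A = 54.3 km², depth = V / A = 22.5 mm.

d ≈ 22.5 mm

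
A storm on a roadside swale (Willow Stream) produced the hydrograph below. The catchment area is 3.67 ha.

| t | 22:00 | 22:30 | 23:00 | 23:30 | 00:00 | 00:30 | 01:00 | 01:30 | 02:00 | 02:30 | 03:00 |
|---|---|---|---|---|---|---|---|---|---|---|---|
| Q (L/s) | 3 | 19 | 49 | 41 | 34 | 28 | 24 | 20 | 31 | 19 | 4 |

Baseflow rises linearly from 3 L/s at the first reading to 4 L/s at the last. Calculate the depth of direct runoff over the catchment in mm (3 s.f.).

d ≈ 11.5 mm

Direct runoff: 0.00, 15.90, 45.80, 37.70, 30.60, 24.50, 20.40, 16.30, 27.20, 15.10, 0.00 L/s; ΣQ_DR = 233.5 L/s.
V = ΣQ_DR · Δt = 233.5 × 1800 s = 4.203 × 10^5 L.
Over A = 3.67 ha, depth = V / A = 11.5 mm.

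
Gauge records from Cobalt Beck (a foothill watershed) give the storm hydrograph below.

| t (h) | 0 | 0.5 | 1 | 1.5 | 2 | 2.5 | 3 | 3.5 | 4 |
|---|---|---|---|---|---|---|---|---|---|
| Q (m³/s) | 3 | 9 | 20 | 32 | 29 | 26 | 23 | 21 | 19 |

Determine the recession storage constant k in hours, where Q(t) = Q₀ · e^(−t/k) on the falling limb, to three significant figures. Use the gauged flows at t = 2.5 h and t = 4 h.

On the falling limb, Q drops from 26 to 19 m³/s between t = 2.5 h and t = 4 h (Δt = 1.5 h).
k = −Δt / ln(Q₂/Q₁) = −1.5 / ln(19/26) = 4.78 h.

k ≈ 4.78 h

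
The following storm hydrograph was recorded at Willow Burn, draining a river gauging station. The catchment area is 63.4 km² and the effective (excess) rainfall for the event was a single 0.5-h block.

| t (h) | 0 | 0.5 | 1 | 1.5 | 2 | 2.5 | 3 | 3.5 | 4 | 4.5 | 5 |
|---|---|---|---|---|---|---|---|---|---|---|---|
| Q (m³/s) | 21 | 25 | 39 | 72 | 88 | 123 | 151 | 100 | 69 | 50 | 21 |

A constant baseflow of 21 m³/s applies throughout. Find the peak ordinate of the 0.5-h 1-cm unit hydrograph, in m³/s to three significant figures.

Direct runoff: 0.0, 4.0, 18.0, 51.0, 67.0, 102.0, 130.0, 79.0, 48.0, 29.0, 0.0 m³/s; ΣQ_DR = 528.0 m³/s, peak = 130.0 m³/s.
Runoff depth d = ΣQ_DR·Δt / A = 528.0 × 1800 / (63.4 km²) = 14.99 mm.
The 1-cm UH is the DRH scaled by (10 mm)/d, so U_p = 130.0 × 10/14.99 = 86.7 m³/s.

U_p ≈ 86.7 m³/s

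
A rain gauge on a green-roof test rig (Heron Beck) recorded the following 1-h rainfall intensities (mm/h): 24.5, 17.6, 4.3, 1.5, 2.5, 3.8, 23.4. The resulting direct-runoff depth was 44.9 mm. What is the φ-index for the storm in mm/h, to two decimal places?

φ ≈ 6.87 mm/h

Only the 3 blocks with intensity above φ contribute runoff: 24.5, 17.6, 23.4 mm/h.
Σ(I−φ)·Δt = d  ⇒  (24.5+17.6+23.4 − 3φ)·1 = 44.9
φ = (65.50 − 44.9/1) / 3 = 6.87 mm/h.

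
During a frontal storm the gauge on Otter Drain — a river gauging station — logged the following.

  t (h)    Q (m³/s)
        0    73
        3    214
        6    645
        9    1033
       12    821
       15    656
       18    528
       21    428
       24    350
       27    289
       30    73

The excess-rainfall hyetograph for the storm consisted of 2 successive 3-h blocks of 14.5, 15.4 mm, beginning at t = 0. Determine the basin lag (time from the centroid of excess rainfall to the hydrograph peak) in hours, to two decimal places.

Centroid of excess rainfall: t_c = Σ P_i·t̄_i / ΣP_i = 3.0452 h (block centres at 1.5, 4.5 h).
Hydrograph peak occurs at t = 9 h, so basin lag t_L = 9 − 3.0452 = 5.95 h.

t_L ≈ 5.95 h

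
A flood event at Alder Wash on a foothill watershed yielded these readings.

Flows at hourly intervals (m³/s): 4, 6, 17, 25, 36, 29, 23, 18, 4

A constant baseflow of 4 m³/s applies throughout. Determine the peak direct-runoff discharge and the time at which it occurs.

Q_p = 32.0 m³/s at t = 4 h

Subtracting baseflow gives direct-runoff ordinates: 0.0, 2.0, 13.0, 21.0, 32.0, 25.0, 19.0, 14.0, 0.0 m³/s.
The maximum is 32.0 m³/s, occurring at the reading for t = 4 h.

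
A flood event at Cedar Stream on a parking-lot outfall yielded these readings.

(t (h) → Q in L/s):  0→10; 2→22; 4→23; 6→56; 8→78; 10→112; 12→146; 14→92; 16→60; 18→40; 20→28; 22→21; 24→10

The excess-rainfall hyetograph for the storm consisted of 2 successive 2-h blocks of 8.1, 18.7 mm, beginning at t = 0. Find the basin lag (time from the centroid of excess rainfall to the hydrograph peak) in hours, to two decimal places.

Centroid of excess rainfall: t_c = Σ P_i·t̄_i / ΣP_i = 2.3955 h (block centres at 1, 3 h).
Hydrograph peak occurs at t = 12 h, so basin lag t_L = 12 − 2.3955 = 9.60 h.

t_L ≈ 9.60 h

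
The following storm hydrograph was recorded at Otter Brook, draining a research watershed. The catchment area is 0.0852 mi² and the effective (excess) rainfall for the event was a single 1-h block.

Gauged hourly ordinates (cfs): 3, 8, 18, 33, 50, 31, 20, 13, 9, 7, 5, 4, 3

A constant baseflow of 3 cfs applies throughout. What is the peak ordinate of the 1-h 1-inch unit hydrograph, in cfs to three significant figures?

U_p ≈ 15.7 cfs

Direct runoff: 0.0, 5.0, 15.0, 30.0, 47.0, 28.0, 17.0, 10.0, 6.0, 4.0, 2.0, 1.0, 0.0 cfs; ΣQ_DR = 165.0 cfs, peak = 47.0 cfs.
Runoff depth d = ΣQ_DR·Δt / A = 165.0 × 3600 / (0.0852 mi²) = 3.001 in.
The 1-inch UH is the DRH scaled by (1 in)/d, so U_p = 47.0 × 1/3.001 = 15.7 cfs.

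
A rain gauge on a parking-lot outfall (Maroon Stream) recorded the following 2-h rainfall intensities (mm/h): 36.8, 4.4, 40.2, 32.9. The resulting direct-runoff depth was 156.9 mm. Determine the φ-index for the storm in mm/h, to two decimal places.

φ ≈ 10.48 mm/h

Only the 3 blocks with intensity above φ contribute runoff: 36.8, 40.2, 32.9 mm/h.
Σ(I−φ)·Δt = d  ⇒  (36.8+40.2+32.9 − 3φ)·2 = 156.9
φ = (109.9 − 156.9/2) / 3 = 10.48 mm/h.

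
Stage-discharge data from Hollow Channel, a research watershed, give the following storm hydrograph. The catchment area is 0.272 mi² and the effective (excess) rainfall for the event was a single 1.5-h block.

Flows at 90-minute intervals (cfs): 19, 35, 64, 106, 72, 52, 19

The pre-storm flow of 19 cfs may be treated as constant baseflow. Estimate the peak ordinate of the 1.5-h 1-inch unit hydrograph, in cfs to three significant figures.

U_p ≈ 43.5 cfs

Direct runoff: 0.0, 16.0, 45.0, 87.0, 53.0, 33.0, 0.0 cfs; ΣQ_DR = 234.0 cfs, peak = 87.0 cfs.
Runoff depth d = ΣQ_DR·Δt / A = 234.0 × 5400 / (0.272 mi²) = 2.000 in.
The 1-inch UH is the DRH scaled by (1 in)/d, so U_p = 87.0 × 1/2.000 = 43.5 cfs.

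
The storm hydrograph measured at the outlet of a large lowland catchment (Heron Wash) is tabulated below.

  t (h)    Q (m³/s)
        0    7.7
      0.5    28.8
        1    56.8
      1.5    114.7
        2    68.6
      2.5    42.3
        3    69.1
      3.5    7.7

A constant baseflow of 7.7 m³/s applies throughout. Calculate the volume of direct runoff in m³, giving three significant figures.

V ≈ 6.01 × 10^5 m³

Direct-runoff ordinates (Q − Q_b): 0.0, 21.1, 49.1, 107.0, 60.9, 34.6, 61.4, 0.0 m³/s.
ΣQ_DR = 334.1 m³/s.
With Δt = 0.5 h = 1800 s, V = ΣQ_DR · Δt = 334.1 × 1800 = 6.01 × 10^5 m³.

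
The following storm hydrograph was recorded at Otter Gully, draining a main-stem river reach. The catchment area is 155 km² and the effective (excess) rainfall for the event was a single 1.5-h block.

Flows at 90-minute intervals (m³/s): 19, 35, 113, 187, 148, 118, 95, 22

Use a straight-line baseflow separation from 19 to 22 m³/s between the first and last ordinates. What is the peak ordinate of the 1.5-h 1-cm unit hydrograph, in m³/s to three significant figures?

U_p ≈ 83.5 m³/s

Direct runoff: 0.00, 15.57, 93.14, 166.71, 127.29, 96.86, 73.43, 0.00 m³/s; ΣQ_DR = 573.0 m³/s, peak = 166.71 m³/s.
Runoff depth d = ΣQ_DR·Δt / A = 573.0 × 5400 / (155 km²) = 19.96 mm.
The 1-cm UH is the DRH scaled by (10 mm)/d, so U_p = 166.71 × 10/19.96 = 83.5 m³/s.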